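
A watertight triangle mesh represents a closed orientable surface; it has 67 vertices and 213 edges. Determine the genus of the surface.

3

Every face is a triangle and each edge borders two faces, so 3F = 2·213, giving F = 142.
χ = V − E + F = 67 − 213 + 142 = -4.
For a closed orientable surface χ = 2 − 2g, so g = (2 − (-4))/2 = 3.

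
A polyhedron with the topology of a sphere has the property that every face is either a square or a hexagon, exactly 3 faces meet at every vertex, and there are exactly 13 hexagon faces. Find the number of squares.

6

Let x be the number of squares; then F = 13 + x.
Edge–face incidences: 2E = 6·13 + 4·x = 78 + 4x.
Every vertex has degree 3, so 3V = 2E.
Euler: V − E + F = 2 ⇒ (2E)/3 − E + (13 + x) = 2.
Multiply by 6: 2·(2E) − 3·(2E) + 6·(13 + x) = 12, i.e. 78 + 6x − (78 + 4x) = 12.
Collecting terms: 2x = 12, so x = 6.
Then 2E = 78 + 4·6 = 102, so E = 51, V = 2E/3 = 34, F = 13 + 6 = 19.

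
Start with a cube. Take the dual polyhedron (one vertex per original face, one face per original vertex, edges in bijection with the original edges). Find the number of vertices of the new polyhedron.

6

The base solid has V = 8, E = 12, F = 6.
The dual swaps V and F and preserves E: V′ = F = 6, E′ = E = 12, F′ = V = 8.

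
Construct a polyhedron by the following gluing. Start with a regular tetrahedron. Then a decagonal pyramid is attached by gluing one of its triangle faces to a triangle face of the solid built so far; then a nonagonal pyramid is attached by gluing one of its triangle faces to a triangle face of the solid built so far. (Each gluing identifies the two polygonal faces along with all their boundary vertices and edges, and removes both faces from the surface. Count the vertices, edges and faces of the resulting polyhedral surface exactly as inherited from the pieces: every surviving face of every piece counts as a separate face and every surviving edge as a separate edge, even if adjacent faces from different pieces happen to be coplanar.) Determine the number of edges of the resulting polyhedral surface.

A regular tetrahedron: V=4, E=6, F=4.
Attach a decagonal pyramid (V=11, E=20, F=11) along a 3-gon: merge 3 vertices and 3 edges, delete both glued faces → V=12, E=23, F=13.
Attach a nonagonal pyramid (V=10, E=18, F=10) along a 3-gon: merge 3 vertices and 3 edges, delete both glued faces → V=19, E=38, F=21.
Check: V − E + F = 19 − 38 + 21 = 2.

38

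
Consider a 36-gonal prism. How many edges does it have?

108

A prism on an n-gon has two n-gon bases and n rectangular sides: V = 2·36 = 72, E = 3·36 = 108, F = 36 + 2 = 38.
Check: V − E + F = 72 − 108 + 38 = 2.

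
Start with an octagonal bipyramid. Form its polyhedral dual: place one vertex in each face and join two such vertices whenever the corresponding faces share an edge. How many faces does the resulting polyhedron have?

10

The base solid has V = 10, E = 24, F = 16.
The dual swaps V and F and preserves E: V′ = F = 16, E′ = E = 24, F′ = V = 10.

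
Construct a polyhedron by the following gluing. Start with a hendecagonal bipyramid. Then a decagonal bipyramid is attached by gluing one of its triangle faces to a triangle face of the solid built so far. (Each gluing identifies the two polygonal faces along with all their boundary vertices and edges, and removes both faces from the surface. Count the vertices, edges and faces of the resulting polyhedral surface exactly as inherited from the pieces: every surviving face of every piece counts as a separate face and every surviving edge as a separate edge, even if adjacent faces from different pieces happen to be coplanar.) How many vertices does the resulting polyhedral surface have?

A hendecagonal bipyramid: V=13, E=33, F=22.
Attach a decagonal bipyramid (V=12, E=30, F=20) along a 3-gon: merge 3 vertices and 3 edges, delete both glued faces → V=22, E=60, F=40.
Check: V − E + F = 22 − 60 + 40 = 2.

22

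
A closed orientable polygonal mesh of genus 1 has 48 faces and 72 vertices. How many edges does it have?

120

For a closed orientable surface of genus 1, χ = 2 − 2·1 = 0.
E = V + F − (0) = 72 + 48 − (0) = 120.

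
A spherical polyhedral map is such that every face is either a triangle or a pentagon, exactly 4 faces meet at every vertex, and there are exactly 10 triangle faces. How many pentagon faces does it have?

Let x be the number of pentagons; then F = 10 + x.
Edge–face incidences: 2E = 3·10 + 5·x = 30 + 5x.
Every vertex has degree 4, so 4V = 2E.
Euler: V − E + F = 2 ⇒ (2E)/4 − E + (10 + x) = 2.
Multiply by 8: 2·(2E) − 4·(2E) + 8·(10 + x) = 16, i.e. 80 + 8x − 2·(30 + 5x) = 16.
Collecting terms: −2x + 20 = 16, so −2x = −4, so x = 2.
Then 2E = 30 + 5·2 = 40, so E = 20, V = 2E/4 = 10, F = 10 + 2 = 12.

2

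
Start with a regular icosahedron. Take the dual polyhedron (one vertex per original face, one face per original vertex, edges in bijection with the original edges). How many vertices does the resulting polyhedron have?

The base solid has V = 12, E = 30, F = 20.
The dual swaps V and F and preserves E: V′ = F = 20, E′ = E = 30, F′ = V = 12.

20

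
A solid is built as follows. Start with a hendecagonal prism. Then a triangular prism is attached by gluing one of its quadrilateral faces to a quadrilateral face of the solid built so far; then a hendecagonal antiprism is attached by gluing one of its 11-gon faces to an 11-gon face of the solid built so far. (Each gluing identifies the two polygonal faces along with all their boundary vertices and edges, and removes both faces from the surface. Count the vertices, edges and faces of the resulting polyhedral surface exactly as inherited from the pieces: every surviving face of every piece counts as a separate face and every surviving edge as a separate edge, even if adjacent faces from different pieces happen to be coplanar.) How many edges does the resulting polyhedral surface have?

71

A hendecagonal prism: V=22, E=33, F=13.
Attach a triangular prism (V=6, E=9, F=5) along a 4-gon: merge 4 vertices and 4 edges, delete both glued faces → V=24, E=38, F=16.
Attach a hendecagonal antiprism (V=22, E=44, F=24) along an 11-gon: merge 11 vertices and 11 edges, delete both glued faces → V=35, E=71, F=38.
Check: V − E + F = 35 − 71 + 38 = 2.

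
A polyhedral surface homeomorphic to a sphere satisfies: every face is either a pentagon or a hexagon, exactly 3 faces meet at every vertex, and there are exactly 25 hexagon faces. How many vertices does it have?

70

Let x be the number of pentagons; then F = 25 + x.
Edge–face incidences: 2E = 6·25 + 5·x = 150 + 5x.
Every vertex has degree 3, so 3V = 2E.
Euler: V − E + F = 2 ⇒ (2E)/3 − E + (25 + x) = 2.
Multiply by 6: 2·(2E) − 3·(2E) + 6·(25 + x) = 12, i.e. 150 + 6x − (150 + 5x) = 12.
Collecting terms: x = 12.
Then 2E = 150 + 5·12 = 210, so E = 105, V = 2E/3 = 70, F = 25 + 12 = 37.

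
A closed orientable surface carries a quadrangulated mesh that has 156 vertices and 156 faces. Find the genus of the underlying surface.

1

Every face is a square, so 2E = 4·156 = 624, giving E = 312.
χ = V − E + F = 156 − 312 + 156 = 0.
For a closed orientable surface χ = 2 − 2g, so g = (2 − (0))/2 = 1.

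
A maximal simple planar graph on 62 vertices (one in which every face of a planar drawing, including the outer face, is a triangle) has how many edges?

180

In a plane triangulation 3F = 2E and V − E + F = 2, so E = 3V − 6 = 3·62 − 6 = 180.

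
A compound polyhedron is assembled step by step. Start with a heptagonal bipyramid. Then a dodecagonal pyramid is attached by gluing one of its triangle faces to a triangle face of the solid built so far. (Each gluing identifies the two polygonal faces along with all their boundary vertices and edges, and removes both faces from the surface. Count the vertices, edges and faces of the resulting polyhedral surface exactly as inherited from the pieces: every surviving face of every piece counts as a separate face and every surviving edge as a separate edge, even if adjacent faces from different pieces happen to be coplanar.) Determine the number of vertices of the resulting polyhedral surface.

A heptagonal bipyramid: V=9, E=21, F=14.
Attach a dodecagonal pyramid (V=13, E=24, F=13) along a 3-gon: merge 3 vertices and 3 edges, delete both glued faces → V=19, E=42, F=25.
Check: V − E + F = 19 − 42 + 25 = 2.

19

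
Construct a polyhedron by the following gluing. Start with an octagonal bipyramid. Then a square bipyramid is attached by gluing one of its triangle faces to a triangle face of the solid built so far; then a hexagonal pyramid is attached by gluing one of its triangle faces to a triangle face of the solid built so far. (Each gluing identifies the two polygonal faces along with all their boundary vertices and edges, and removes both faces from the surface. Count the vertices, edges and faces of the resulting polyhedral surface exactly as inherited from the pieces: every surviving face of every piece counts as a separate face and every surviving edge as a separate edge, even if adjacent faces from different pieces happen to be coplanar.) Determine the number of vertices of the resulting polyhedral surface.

An octagonal bipyramid: V=10, E=24, F=16.
Attach a square bipyramid (V=6, E=12, F=8) along a 3-gon: merge 3 vertices and 3 edges, delete both glued faces → V=13, E=33, F=22.
Attach a hexagonal pyramid (V=7, E=12, F=7) along a 3-gon: merge 3 vertices and 3 edges, delete both glued faces → V=17, E=42, F=27.
Check: V − E + F = 17 − 42 + 27 = 2.

17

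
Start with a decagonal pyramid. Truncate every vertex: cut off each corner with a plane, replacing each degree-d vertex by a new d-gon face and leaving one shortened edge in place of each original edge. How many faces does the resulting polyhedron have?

The base solid has V = 11, E = 20, F = 11.
Truncation replaces each original edge-end by a new vertex, so V′ = 2E = 40.
Each original edge survives, and each old vertex of degree d contributes d new edges; summing degrees gives Σd = 2E, so E′ = E + 2E = 3E = 60.
Each original face survives and each original vertex becomes one new face: F′ = F + V = 22.

22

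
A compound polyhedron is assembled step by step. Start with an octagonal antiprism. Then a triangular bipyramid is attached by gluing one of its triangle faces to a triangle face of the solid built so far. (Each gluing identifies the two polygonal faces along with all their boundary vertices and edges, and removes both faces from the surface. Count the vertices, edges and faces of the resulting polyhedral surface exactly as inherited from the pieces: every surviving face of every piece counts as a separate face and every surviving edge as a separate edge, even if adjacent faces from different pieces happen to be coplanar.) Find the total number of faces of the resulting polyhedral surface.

22

An octagonal antiprism: V=16, E=32, F=18.
Attach a triangular bipyramid (V=5, E=9, F=6) along a 3-gon: merge 3 vertices and 3 edges, delete both glued faces → V=18, E=38, F=22.
Check: V − E + F = 18 − 38 + 22 = 2.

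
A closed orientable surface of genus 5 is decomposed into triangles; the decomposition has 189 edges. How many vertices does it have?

χ = 2 − 2·5 = -8, and every face is a triangle so 3F = 2E.
F = 2E/3 = 126. Then V = -8 + E − F = -8 + 189 − 126 = 55.

55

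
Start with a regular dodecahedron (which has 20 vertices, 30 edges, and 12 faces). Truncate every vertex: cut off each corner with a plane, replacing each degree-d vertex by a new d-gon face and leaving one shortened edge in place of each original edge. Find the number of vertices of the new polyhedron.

60

Truncation replaces each original edge-end by a new vertex, so V′ = 2E = 60.
Each original edge survives, and each old vertex of degree d contributes d new edges; summing degrees gives Σd = 2E, so E′ = E + 2E = 3E = 90.
Each original face survives and each original vertex becomes one new face: F′ = F + V = 32.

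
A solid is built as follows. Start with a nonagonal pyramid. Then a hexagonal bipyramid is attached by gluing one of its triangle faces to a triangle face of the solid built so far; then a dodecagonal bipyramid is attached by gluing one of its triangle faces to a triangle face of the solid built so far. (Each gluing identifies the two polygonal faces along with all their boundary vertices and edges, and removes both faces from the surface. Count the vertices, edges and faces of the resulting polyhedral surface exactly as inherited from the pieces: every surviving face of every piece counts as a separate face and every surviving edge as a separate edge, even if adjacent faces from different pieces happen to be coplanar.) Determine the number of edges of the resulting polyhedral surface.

A nonagonal pyramid: V=10, E=18, F=10.
Attach a hexagonal bipyramid (V=8, E=18, F=12) along a 3-gon: merge 3 vertices and 3 edges, delete both glued faces → V=15, E=33, F=20.
Attach a dodecagonal bipyramid (V=14, E=36, F=24) along a 3-gon: merge 3 vertices and 3 edges, delete both glued faces → V=26, E=66, F=42.
Check: V − E + F = 26 − 66 + 42 = 2.

66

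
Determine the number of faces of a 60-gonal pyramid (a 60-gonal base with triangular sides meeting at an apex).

A pyramid on an n-gon base has one n-gon and n triangles: V = 60 + 1 = 61, E = 2·60 = 120, F = 60 + 1 = 61.

61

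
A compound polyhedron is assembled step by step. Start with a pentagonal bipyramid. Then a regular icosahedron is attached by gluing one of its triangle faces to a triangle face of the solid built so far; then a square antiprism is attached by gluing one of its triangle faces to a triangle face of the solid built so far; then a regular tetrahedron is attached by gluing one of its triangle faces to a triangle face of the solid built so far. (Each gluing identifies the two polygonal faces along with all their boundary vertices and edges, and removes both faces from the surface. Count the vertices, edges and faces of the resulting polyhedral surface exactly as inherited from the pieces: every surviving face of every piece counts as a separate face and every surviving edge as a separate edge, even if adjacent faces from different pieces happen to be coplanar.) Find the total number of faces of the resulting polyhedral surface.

A pentagonal bipyramid: V=7, E=15, F=10.
Attach a regular icosahedron (V=12, E=30, F=20) along a 3-gon: merge 3 vertices and 3 edges, delete both glued faces → V=16, E=42, F=28.
Attach a square antiprism (V=8, E=16, F=10) along a 3-gon: merge 3 vertices and 3 edges, delete both glued faces → V=21, E=55, F=36.
Attach a regular tetrahedron (V=4, E=6, F=4) along a 3-gon: merge 3 vertices and 3 edges, delete both glued faces → V=22, E=58, F=38.
Check: V − E + F = 22 − 58 + 38 = 2.

38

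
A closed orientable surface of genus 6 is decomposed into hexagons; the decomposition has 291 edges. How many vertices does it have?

χ = 2 − 2·6 = -10, and every face is a hexagon so 6F = 2E.
F = 2E/6 = 97. Then V = -10 + E − F = -10 + 291 − 97 = 184.

184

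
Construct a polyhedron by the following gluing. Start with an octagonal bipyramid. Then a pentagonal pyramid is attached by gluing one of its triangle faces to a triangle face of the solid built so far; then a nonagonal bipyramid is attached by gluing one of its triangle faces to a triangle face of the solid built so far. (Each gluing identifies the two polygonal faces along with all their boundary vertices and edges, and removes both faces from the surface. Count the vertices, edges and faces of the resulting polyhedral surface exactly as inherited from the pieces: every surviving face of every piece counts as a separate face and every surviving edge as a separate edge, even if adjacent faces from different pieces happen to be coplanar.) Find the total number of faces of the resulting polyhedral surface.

An octagonal bipyramid: V=10, E=24, F=16.
Attach a pentagonal pyramid (V=6, E=10, F=6) along a 3-gon: merge 3 vertices and 3 edges, delete both glued faces → V=13, E=31, F=20.
Attach a nonagonal bipyramid (V=11, E=27, F=18) along a 3-gon: merge 3 vertices and 3 edges, delete both glued faces → V=21, E=55, F=36.
Check: V − E + F = 21 − 55 + 36 = 2.

36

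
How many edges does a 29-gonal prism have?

87

A prism on an n-gon has two n-gon bases and n rectangular sides: V = 2·29 = 58, E = 3·29 = 87, F = 29 + 2 = 31.
Check: V − E + F = 58 − 87 + 31 = 2.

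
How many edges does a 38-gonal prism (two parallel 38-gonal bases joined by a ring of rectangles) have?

A prism on an n-gon has two n-gon bases and n rectangular sides: V = 2·38 = 76, E = 3·38 = 114, F = 38 + 2 = 40.

114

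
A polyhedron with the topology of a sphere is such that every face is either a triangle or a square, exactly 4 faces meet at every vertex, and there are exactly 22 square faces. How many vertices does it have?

Let x be the number of triangles; then F = 22 + x.
Edge–face incidences: 2E = 4·22 + 3·x = 88 + 3x.
Every vertex has degree 4, so 4V = 2E.
Euler: V − E + F = 2 ⇒ (2E)/4 − E + (22 + x) = 2.
Multiply by 8: 2·(2E) − 4·(2E) + 8·(22 + x) = 16, i.e. 176 + 8x − 2·(88 + 3x) = 16.
Collecting terms: 2x = 16, so x = 8.
Then 2E = 88 + 3·8 = 112, so E = 56, V = 2E/4 = 28, F = 22 + 8 = 30.

28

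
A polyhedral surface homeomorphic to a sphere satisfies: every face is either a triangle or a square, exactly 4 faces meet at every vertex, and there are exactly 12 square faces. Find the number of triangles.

8

Let x be the number of triangles; then F = 12 + x.
Edge–face incidences: 2E = 4·12 + 3·x = 48 + 3x.
Every vertex has degree 4, so 4V = 2E.
Euler: V − E + F = 2 ⇒ (2E)/4 − E + (12 + x) = 2.
Multiply by 8: 2·(2E) − 4·(2E) + 8·(12 + x) = 16, i.e. 96 + 8x − 2·(48 + 3x) = 16.
Collecting terms: 2x = 16, so x = 8.
Then 2E = 48 + 3·8 = 72, so E = 36, V = 2E/4 = 18, F = 12 + 8 = 20.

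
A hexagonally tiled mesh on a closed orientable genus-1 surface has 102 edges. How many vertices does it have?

68

χ = 2 − 2·1 = 0, and every face is a hexagon so 6F = 2E.
F = 2E/6 = 34. Then V = 0 + E − F = 0 + 102 − 34 = 68.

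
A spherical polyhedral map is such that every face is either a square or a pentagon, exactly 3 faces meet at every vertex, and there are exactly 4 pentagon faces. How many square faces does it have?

Let x be the number of squares; then F = 4 + x.
Edge–face incidences: 2E = 5·4 + 4·x = 20 + 4x.
Every vertex has degree 3, so 3V = 2E.
Euler: V − E + F = 2 ⇒ (2E)/3 − E + (4 + x) = 2.
Multiply by 6: 2·(2E) − 3·(2E) + 6·(4 + x) = 12, i.e. 24 + 6x − (20 + 4x) = 12.
Collecting terms: 2x + 4 = 12, so 2x = 8, so x = 4.
Then 2E = 20 + 4·4 = 36, so E = 18, V = 2E/3 = 12, F = 4 + 4 = 8.

4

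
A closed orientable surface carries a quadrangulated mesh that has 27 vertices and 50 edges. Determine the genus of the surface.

0

Every face is a square and each edge borders two faces, so 4F = 2·50, giving F = 25.
χ = V − E + F = 27 − 50 + 25 = 2.
For a closed orientable surface χ = 2 − 2g, so g = (2 − (2))/2 = 0.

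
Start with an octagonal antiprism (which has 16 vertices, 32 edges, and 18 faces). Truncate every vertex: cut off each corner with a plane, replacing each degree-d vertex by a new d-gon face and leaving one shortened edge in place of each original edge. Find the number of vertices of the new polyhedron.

64

Truncation replaces each original edge-end by a new vertex, so V′ = 2E = 64.
Each original edge survives, and each old vertex of degree d contributes d new edges; summing degrees gives Σd = 2E, so E′ = E + 2E = 3E = 96.
Each original face survives and each original vertex becomes one new face: F′ = F + V = 34.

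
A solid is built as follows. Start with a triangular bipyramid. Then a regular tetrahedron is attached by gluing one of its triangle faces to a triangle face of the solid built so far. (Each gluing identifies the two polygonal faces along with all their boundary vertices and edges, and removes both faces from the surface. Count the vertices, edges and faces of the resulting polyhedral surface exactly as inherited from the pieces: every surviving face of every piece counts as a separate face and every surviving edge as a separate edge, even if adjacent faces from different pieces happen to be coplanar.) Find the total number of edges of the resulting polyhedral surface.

12

A triangular bipyramid: V=5, E=9, F=6.
Attach a regular tetrahedron (V=4, E=6, F=4) along a 3-gon: merge 3 vertices and 3 edges, delete both glued faces → V=6, E=12, F=8.
Check: V − E + F = 6 − 12 + 8 = 2.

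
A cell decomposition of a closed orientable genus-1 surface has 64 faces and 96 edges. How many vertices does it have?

For a closed orientable surface of genus 1, χ = 2 − 2·1 = 0.
V = 0 + E − F = 0 + 96 − 64 = 32.

32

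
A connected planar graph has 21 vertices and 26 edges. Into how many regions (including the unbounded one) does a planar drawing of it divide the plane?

7

Euler's formula for a connected plane graph: V − E + F = 2, so F = 2 − 21 + 26 = 7.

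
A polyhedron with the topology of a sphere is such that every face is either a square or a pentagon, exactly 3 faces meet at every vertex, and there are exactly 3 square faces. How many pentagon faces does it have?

6

Let x be the number of pentagons; then F = 3 + x.
Edge–face incidences: 2E = 4·3 + 5·x = 12 + 5x.
Every vertex has degree 3, so 3V = 2E.
Euler: V − E + F = 2 ⇒ (2E)/3 − E + (3 + x) = 2.
Multiply by 6: 2·(2E) − 3·(2E) + 6·(3 + x) = 12, i.e. 18 + 6x − (12 + 5x) = 12.
Collecting terms: x + 6 = 12, so x = 6.
Then 2E = 12 + 5·6 = 42, so E = 21, V = 2E/3 = 14, F = 3 + 6 = 9.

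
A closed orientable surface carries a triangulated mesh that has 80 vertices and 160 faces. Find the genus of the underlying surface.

Every face is a triangle, so 2E = 3·160 = 480, giving E = 240.
χ = V − E + F = 80 − 240 + 160 = 0.
For a closed orientable surface χ = 2 − 2g, so g = (2 − (0))/2 = 1.

1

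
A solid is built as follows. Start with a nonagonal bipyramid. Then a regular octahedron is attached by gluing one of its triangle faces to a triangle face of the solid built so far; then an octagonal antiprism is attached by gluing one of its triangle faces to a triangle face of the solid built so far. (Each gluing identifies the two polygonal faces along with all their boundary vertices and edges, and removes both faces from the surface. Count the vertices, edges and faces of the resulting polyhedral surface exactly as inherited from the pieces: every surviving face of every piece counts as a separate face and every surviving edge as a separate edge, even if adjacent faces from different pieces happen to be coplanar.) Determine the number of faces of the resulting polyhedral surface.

A nonagonal bipyramid: V=11, E=27, F=18.
Attach a regular octahedron (V=6, E=12, F=8) along a 3-gon: merge 3 vertices and 3 edges, delete both glued faces → V=14, E=36, F=24.
Attach an octagonal antiprism (V=16, E=32, F=18) along a 3-gon: merge 3 vertices and 3 edges, delete both glued faces → V=27, E=65, F=40.
Check: V − E + F = 27 − 65 + 40 = 2.

40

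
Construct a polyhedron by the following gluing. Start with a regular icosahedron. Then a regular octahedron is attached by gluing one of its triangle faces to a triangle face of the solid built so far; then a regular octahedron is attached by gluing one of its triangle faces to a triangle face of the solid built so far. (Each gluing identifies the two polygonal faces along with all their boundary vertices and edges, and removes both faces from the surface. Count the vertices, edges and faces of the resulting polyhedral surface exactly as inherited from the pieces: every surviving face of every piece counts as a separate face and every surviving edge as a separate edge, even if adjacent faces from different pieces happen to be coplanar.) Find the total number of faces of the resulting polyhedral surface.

32

A regular icosahedron: V=12, E=30, F=20.
Attach a regular octahedron (V=6, E=12, F=8) along a 3-gon: merge 3 vertices and 3 edges, delete both glued faces → V=15, E=39, F=26.
Attach a regular octahedron (V=6, E=12, F=8) along a 3-gon: merge 3 vertices and 3 edges, delete both glued faces → V=18, E=48, F=32.
Check: V − E + F = 18 − 48 + 32 = 2.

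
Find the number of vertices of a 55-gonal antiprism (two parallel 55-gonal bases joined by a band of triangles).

110

An antiprism on an n-gon has two n-gon caps and 2n triangles: V = 2·55 = 110, E = 4·55 = 220, F = 2·55 + 2 = 112.
Check: V − E + F = 110 − 220 + 112 = 2.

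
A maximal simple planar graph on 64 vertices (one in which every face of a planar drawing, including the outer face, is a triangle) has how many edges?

186

In a plane triangulation 3F = 2E and V − E + F = 2, so E = 3V − 6 = 3·64 − 6 = 186.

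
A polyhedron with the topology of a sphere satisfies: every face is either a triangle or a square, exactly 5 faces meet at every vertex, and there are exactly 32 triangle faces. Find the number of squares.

Let x be the number of squares; then F = 32 + x.
Edge–face incidences: 2E = 3·32 + 4·x = 96 + 4x.
Every vertex has degree 5, so 5V = 2E.
Euler: V − E + F = 2 ⇒ (2E)/5 − E + (32 + x) = 2.
Multiply by 10: 2·(2E) − 5·(2E) + 10·(32 + x) = 20, i.e. 320 + 10x − 3·(96 + 4x) = 20.
Collecting terms: −2x + 32 = 20, so −2x = −12, so x = 6.
Then 2E = 96 + 4·6 = 120, so E = 60, V = 2E/5 = 24, F = 32 + 6 = 38.

6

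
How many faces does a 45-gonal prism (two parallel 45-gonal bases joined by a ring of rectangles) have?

47

A prism on an n-gon has two n-gon bases and n rectangular sides: V = 2·45 = 90, E = 3·45 = 135, F = 45 + 2 = 47.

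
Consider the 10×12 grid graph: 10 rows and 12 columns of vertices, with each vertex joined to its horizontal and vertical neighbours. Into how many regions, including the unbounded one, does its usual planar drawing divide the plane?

The grid has V = 10·12 = 120 vertices and E = 10·11 + 12·9 = 218 edges.
F = 2 − V + E = 2 − 120 + 218 = 100.

100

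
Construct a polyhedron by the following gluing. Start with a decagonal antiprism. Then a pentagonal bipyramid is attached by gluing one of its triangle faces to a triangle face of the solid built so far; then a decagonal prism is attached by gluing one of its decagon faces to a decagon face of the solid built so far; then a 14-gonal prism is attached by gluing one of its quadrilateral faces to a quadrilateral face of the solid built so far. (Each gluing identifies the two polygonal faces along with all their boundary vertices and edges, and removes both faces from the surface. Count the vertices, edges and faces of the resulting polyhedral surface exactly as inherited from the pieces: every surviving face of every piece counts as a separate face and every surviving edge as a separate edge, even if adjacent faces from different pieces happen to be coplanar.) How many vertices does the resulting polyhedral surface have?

A decagonal antiprism: V=20, E=40, F=22.
Attach a pentagonal bipyramid (V=7, E=15, F=10) along a 3-gon: merge 3 vertices and 3 edges, delete both glued faces → V=24, E=52, F=30.
Attach a decagonal prism (V=20, E=30, F=12) along a 10-gon: merge 10 vertices and 10 edges, delete both glued faces → V=34, E=72, F=40.
Attach a 14-gonal prism (V=28, E=42, F=16) along a 4-gon: merge 4 vertices and 4 edges, delete both glued faces → V=58, E=110, F=54.
Check: V − E + F = 58 − 110 + 54 = 2.

58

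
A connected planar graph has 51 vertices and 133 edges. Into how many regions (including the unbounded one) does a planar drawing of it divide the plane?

84

Euler's formula for a connected plane graph: V − E + F = 2, so F = 2 − 51 + 133 = 84.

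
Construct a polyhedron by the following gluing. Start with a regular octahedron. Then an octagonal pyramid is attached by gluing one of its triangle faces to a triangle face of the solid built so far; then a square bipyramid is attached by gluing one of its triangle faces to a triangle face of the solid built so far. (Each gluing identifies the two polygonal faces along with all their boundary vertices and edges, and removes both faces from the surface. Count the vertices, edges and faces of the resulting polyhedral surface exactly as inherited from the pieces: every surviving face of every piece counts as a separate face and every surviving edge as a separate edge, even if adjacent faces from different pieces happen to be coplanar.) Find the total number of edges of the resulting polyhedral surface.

34

A regular octahedron: V=6, E=12, F=8.
Attach an octagonal pyramid (V=9, E=16, F=9) along a 3-gon: merge 3 vertices and 3 edges, delete both glued faces → V=12, E=25, F=15.
Attach a square bipyramid (V=6, E=12, F=8) along a 3-gon: merge 3 vertices and 3 edges, delete both glued faces → V=15, E=34, F=21.
Check: V − E + F = 15 − 34 + 21 = 2.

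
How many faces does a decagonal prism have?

12

A prism on an n-gon has two n-gon bases and n rectangular sides: V = 2·10 = 20, E = 3·10 = 30, F = 10 + 2 = 12.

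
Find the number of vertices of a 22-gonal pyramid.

A pyramid on an n-gon base has one n-gon and n triangles: V = 22 + 1 = 23, E = 2·22 = 44, F = 22 + 1 = 23.

23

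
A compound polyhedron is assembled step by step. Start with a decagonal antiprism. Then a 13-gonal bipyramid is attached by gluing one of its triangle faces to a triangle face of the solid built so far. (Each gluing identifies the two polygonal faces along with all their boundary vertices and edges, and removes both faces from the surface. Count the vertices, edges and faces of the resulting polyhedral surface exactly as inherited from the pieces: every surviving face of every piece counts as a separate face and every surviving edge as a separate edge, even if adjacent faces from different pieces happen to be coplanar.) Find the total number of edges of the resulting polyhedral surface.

76

A decagonal antiprism: V=20, E=40, F=22.
Attach a 13-gonal bipyramid (V=15, E=39, F=26) along a 3-gon: merge 3 vertices and 3 edges, delete both glued faces → V=32, E=76, F=46.
Check: V − E + F = 32 − 76 + 46 = 2.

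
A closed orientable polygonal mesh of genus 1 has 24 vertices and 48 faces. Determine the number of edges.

For a closed orientable surface of genus 1, χ = 2 − 2·1 = 0.
E = V + F − (0) = 24 + 48 − (0) = 72.

72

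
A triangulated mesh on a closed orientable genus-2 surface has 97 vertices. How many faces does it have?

χ = 2 − 2·2 = -2, and every face is a triangle so 3F = 2E.
V − E + F = -2 with E = 3F/2 gives 97 − (3/2 − 1)·F = -2, so F = 198 and E = 297.

198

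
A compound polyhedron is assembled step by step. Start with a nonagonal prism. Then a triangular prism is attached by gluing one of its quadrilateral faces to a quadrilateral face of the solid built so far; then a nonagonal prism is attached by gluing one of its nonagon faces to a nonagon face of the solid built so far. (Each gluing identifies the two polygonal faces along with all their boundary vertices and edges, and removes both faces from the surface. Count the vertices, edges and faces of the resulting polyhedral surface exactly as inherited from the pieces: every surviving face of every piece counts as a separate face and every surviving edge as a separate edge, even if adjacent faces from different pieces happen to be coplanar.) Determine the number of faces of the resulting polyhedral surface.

23

A nonagonal prism: V=18, E=27, F=11.
Attach a triangular prism (V=6, E=9, F=5) along a 4-gon: merge 4 vertices and 4 edges, delete both glued faces → V=20, E=32, F=14.
Attach a nonagonal prism (V=18, E=27, F=11) along a 9-gon: merge 9 vertices and 9 edges, delete both glued faces → V=29, E=50, F=23.
Check: V − E + F = 29 − 50 + 23 = 2.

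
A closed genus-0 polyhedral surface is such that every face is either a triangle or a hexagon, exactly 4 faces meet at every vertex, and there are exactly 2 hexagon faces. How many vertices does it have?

Let x be the number of triangles; then F = 2 + x.
Edge–face incidences: 2E = 6·2 + 3·x = 12 + 3x.
Every vertex has degree 4, so 4V = 2E.
Euler: V − E + F = 2 ⇒ (2E)/4 − E + (2 + x) = 2.
Multiply by 8: 2·(2E) − 4·(2E) + 8·(2 + x) = 16, i.e. 16 + 8x − 2·(12 + 3x) = 16.
Collecting terms: 2x − 8 = 16, so 2x = 24, so x = 12.
Then 2E = 12 + 3·12 = 48, so E = 24, V = 2E/4 = 12, F = 2 + 12 = 14.

12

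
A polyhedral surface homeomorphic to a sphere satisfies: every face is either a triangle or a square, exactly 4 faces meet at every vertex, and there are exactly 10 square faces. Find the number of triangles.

Let x be the number of triangles; then F = 10 + x.
Edge–face incidences: 2E = 4·10 + 3·x = 40 + 3x.
Every vertex has degree 4, so 4V = 2E.
Euler: V − E + F = 2 ⇒ (2E)/4 − E + (10 + x) = 2.
Multiply by 8: 2·(2E) − 4·(2E) + 8·(10 + x) = 16, i.e. 80 + 8x − 2·(40 + 3x) = 16.
Collecting terms: 2x = 16, so x = 8.
Then 2E = 40 + 3·8 = 64, so E = 32, V = 2E/4 = 16, F = 10 + 8 = 18.

8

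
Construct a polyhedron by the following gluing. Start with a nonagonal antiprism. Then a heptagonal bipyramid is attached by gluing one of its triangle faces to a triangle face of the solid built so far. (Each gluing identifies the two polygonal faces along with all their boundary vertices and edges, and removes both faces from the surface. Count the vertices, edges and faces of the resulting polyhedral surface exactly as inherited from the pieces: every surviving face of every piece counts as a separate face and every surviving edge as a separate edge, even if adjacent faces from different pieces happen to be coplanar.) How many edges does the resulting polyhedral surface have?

A nonagonal antiprism: V=18, E=36, F=20.
Attach a heptagonal bipyramid (V=9, E=21, F=14) along a 3-gon: merge 3 vertices and 3 edges, delete both glued faces → V=24, E=54, F=32.
Check: V − E + F = 24 − 54 + 32 = 2.

54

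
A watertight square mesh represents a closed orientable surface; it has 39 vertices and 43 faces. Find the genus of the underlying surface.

3

Every face is a square, so 2E = 4·43 = 172, giving E = 86.
χ = V − E + F = 39 − 86 + 43 = -4.
For a closed orientable surface χ = 2 − 2g, so g = (2 − (-4))/2 = 3.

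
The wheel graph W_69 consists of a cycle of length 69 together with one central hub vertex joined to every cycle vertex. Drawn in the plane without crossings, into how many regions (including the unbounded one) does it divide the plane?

W_69 has V = 69 + 1 = 70 vertices and E = 2·69 = 138 edges.
By Euler's formula F = 2 − V + E = 2 − 70 + 138 = 70.

70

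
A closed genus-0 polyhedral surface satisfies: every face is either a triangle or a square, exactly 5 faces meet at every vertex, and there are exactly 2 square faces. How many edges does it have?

40

Let x be the number of triangles; then F = 2 + x.
Edge–face incidences: 2E = 4·2 + 3·x = 8 + 3x.
Every vertex has degree 5, so 5V = 2E.
Euler: V − E + F = 2 ⇒ (2E)/5 − E + (2 + x) = 2.
Multiply by 10: 2·(2E) − 5·(2E) + 10·(2 + x) = 20, i.e. 20 + 10x − 3·(8 + 3x) = 20.
Collecting terms: x − 4 = 20, so x = 24.
Then 2E = 8 + 3·24 = 80, so E = 40, V = 2E/5 = 16, F = 2 + 24 = 26.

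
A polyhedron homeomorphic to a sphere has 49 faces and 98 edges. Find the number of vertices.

51

Here V − E + F = 2.
V = 2 + E − F = 2 + 98 − 49 = 51.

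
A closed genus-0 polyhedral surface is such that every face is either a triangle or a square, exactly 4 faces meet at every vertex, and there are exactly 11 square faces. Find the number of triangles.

8

Let x be the number of triangles; then F = 11 + x.
Edge–face incidences: 2E = 4·11 + 3·x = 44 + 3x.
Every vertex has degree 4, so 4V = 2E.
Euler: V − E + F = 2 ⇒ (2E)/4 − E + (11 + x) = 2.
Multiply by 8: 2·(2E) − 4·(2E) + 8·(11 + x) = 16, i.e. 88 + 8x − 2·(44 + 3x) = 16.
Collecting terms: 2x = 16, so x = 8.
Then 2E = 44 + 3·8 = 68, so E = 34, V = 2E/4 = 17, F = 11 + 8 = 19.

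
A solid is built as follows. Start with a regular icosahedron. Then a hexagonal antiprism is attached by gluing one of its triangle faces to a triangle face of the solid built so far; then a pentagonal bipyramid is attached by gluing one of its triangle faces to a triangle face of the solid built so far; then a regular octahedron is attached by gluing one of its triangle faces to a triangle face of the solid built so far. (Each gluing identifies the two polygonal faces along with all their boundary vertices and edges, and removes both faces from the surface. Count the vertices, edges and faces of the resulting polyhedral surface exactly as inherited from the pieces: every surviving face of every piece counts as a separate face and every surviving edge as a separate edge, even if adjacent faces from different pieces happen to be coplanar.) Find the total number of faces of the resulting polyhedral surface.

A regular icosahedron: V=12, E=30, F=20.
Attach a hexagonal antiprism (V=12, E=24, F=14) along a 3-gon: merge 3 vertices and 3 edges, delete both glued faces → V=21, E=51, F=32.
Attach a pentagonal bipyramid (V=7, E=15, F=10) along a 3-gon: merge 3 vertices and 3 edges, delete both glued faces → V=25, E=63, F=40.
Attach a regular octahedron (V=6, E=12, F=8) along a 3-gon: merge 3 vertices and 3 edges, delete both glued faces → V=28, E=72, F=46.
Check: V − E + F = 28 − 72 + 46 = 2.

46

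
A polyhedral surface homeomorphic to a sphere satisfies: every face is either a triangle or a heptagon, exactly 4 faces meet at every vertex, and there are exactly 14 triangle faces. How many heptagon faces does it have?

2

Let x be the number of heptagons; then F = 14 + x.
Edge–face incidences: 2E = 3·14 + 7·x = 42 + 7x.
Every vertex has degree 4, so 4V = 2E.
Euler: V − E + F = 2 ⇒ (2E)/4 − E + (14 + x) = 2.
Multiply by 8: 2·(2E) − 4·(2E) + 8·(14 + x) = 16, i.e. 112 + 8x − 2·(42 + 7x) = 16.
Collecting terms: −6x + 28 = 16, so −6x = −12, so x = 2.
Then 2E = 42 + 7·2 = 56, so E = 28, V = 2E/4 = 14, F = 14 + 2 = 16.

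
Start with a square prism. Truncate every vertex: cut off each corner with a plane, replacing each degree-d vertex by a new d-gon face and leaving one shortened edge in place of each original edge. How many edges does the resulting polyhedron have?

The base solid has V = 8, E = 12, F = 6.
Truncation replaces each original edge-end by a new vertex, so V′ = 2E = 24.
Each original edge survives, and each old vertex of degree d contributes d new edges; summing degrees gives Σd = 2E, so E′ = E + 2E = 3E = 36.
Each original face survives and each original vertex becomes one new face: F′ = F + V = 14.

36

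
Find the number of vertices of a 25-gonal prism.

50

A prism on an n-gon has two n-gon bases and n rectangular sides: V = 2·25 = 50, E = 3·25 = 75, F = 25 + 2 = 27.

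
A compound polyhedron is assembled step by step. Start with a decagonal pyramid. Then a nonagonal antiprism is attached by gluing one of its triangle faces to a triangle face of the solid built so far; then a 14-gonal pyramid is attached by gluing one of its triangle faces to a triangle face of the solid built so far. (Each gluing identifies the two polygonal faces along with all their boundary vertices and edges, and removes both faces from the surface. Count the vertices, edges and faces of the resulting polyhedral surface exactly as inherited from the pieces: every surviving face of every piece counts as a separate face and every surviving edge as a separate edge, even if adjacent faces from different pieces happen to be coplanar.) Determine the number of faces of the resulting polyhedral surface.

A decagonal pyramid: V=11, E=20, F=11.
Attach a nonagonal antiprism (V=18, E=36, F=20) along a 3-gon: merge 3 vertices and 3 edges, delete both glued faces → V=26, E=53, F=29.
Attach a 14-gonal pyramid (V=15, E=28, F=15) along a 3-gon: merge 3 vertices and 3 edges, delete both glued faces → V=38, E=78, F=42.
Check: V − E + F = 38 − 78 + 42 = 2.

42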